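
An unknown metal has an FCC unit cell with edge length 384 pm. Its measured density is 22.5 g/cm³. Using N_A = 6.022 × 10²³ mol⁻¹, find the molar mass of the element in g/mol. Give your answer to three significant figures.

An FCC cell has Z = 4 atoms; a = 3.840 × 10^-8 cm.
M = ρ·N_A·a³/Z = 22.5 × 6.022 × 10²³ × 5.662 × 10^-23 / 4 = 192 g/mol.

192 g/mol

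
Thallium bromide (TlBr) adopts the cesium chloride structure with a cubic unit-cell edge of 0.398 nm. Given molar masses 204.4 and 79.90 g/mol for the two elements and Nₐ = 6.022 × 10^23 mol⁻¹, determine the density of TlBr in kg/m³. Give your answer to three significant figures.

7490 kg/m³

The cesium chloride structure contains Z = 1 formula unit per cell; M(TlBr) = 204.4 + 79.90 = 284.3 g/mol.
a³ = (3.980 × 10^-8 cm)³ = 6.304 × 10^-23 cm³.
ρ = 1 × 284.3 / (6.022 × 10²³ × 6.304 × 10^-23) = 7.488 g/cm³ = 7490 kg/m³.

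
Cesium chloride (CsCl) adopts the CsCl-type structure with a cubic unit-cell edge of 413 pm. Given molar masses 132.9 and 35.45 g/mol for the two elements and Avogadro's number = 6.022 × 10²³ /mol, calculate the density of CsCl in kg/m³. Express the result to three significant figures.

The CsCl-type structure contains Z = 1 formula unit per cell; M(CsCl) = 132.9 + 35.45 = 168.35 g/mol.
a³ = (4.130 × 10^-8 cm)³ = 7.044 × 10^-23 cm³.
ρ = 1 × 168.35 / (6.022 × 10²³ × 7.044 × 10^-23) = 3.968 g/cm³ = 3970 kg/m³.

3970 kg/m³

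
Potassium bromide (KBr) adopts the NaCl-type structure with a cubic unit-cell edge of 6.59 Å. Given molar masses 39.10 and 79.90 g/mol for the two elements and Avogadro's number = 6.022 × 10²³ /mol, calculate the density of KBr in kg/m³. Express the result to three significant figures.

2760 kg/m³

The NaCl-type structure contains Z = 4 formula units per cell; M(KBr) = 39.10 + 79.90 = 119.0 g/mol.
a³ = (6.590 × 10^-8 cm)³ = 2.862 × 10^-22 cm³.
ρ = 4 × 119.0 / (6.022 × 10²³ × 2.862 × 10^-22) = 2.762 g/cm³ = 2760 kg/m³.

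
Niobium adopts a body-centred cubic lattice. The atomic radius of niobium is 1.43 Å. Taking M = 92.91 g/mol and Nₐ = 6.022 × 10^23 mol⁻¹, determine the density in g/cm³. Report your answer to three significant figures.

In a BCC lattice, atoms touch along the body diagonal, so √3·a = 4r, giving a = 3.302 Å = 3.302 × 10^-8 cm.
With Z = 2, ρ = Z·M/(N_A·a³) = 2 × 92.91 / (6.022 × 10²³ × 3.602 × 10^-23) = 8.567 g/cm³.

8.57 g/cm³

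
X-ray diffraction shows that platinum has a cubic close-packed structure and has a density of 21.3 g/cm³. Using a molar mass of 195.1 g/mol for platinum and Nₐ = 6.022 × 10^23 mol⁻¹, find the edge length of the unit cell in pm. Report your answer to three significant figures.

With Z = 4 atoms per FCC cell, a³ = Z·M/(N_A·ρ) = 4 × 195.1 / (6.022 × 10²³ × 21.30 g/cm³) = 6.084 × 10^-23 cm³.
a = (6.084 × 10^-23)^(1/3) = 3.933 × 10^-8 cm = 393 pm.

393 pm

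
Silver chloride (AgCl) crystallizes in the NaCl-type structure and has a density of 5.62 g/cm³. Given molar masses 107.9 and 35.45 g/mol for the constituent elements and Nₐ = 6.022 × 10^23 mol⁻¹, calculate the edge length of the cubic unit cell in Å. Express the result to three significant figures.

5.53 Å

M(AgCl) = 143.35 g/mol; Z = 4 formula units per cell.
a³ = Z·M/(N_A·ρ) = 4 × 143.35 / (6.022 × 10²³ × 5.62) = 1.694 × 10^-22 cm³, so a = 5.533 × 10^-8 cm = 5.53 Å.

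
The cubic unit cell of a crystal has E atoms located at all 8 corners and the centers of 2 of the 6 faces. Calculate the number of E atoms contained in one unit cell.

2

Corner atoms are shared by 8 cells (1/8 each), face atoms by 2 (1/2 each).
Net atoms = 8 × 1/8 + 2 × 1/2 = 1 + 1 = 2.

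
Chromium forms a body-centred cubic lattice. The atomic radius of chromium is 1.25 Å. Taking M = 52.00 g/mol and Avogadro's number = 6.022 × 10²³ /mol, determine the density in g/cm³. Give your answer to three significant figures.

7.18 g/cm³

In a BCC lattice, atoms touch along the body diagonal, so √3·a = 4r, giving a = 2.887 Å = 2.887 × 10^-8 cm.
With Z = 2, ρ = Z·M/(N_A·a³) = 2 × 52.00 / (6.022 × 10²³ × 2.406 × 10^-23) = 7.179 g/cm³.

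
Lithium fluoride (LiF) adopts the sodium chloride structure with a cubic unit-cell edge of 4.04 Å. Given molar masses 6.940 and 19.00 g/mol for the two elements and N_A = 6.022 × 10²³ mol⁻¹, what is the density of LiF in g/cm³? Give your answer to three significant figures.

2.61 g/cm³

The sodium chloride structure contains Z = 4 formula units per cell; M(LiF) = 6.940 + 19.00 = 25.94 g/mol.
a³ = (4.040 × 10^-8 cm)³ = 6.594 × 10^-23 cm³.
ρ = 4 × 25.94 / (6.022 × 10²³ × 6.594 × 10^-23) = 2.613 g/cm³.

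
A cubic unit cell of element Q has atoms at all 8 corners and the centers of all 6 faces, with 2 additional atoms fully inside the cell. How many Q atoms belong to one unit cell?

6

Corner atoms are shared by 8 cells (1/8 each), face atoms by 2 (1/2 each), interior atoms are unshared.
Net atoms = 8 × 1/8 + 6 × 1/2 + 2 = 1 + 3 + 2 = 6.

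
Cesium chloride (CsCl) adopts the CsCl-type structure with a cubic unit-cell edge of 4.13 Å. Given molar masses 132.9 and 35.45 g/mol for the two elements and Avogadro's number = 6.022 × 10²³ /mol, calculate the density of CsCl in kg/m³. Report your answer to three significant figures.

The CsCl-type structure contains Z = 1 formula unit per cell; M(CsCl) = 132.9 + 35.45 = 168.35 g/mol.
a³ = (4.130 × 10^-8 cm)³ = 7.044 × 10^-23 cm³.
ρ = 1 × 168.35 / (6.022 × 10²³ × 7.044 × 10^-23) = 3.968 g/cm³ = 3970 kg/m³.

3970 kg/m³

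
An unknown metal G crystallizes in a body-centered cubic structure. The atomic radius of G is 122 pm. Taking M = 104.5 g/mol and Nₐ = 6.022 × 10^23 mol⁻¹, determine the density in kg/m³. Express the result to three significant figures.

15500 kg/m³

In a BCC lattice, atoms touch along the body diagonal, so √3·a = 4r, giving a = 281.7 pm = 2.817 × 10^-8 cm.
With Z = 2, ρ = Z·M/(N_A·a³) = 2 × 104.5 / (6.022 × 10²³ × 2.237 × 10^-23) = 15.52 g/cm³ = 15500 kg/m³.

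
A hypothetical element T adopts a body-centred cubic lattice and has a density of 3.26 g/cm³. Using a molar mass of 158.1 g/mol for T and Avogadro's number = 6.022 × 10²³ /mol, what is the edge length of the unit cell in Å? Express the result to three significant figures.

5.44 Å

With Z = 2 atoms per BCC cell, a³ = Z·M/(N_A·ρ) = 2 × 158.1 / (6.022 × 10²³ × 3.260 g/cm³) = 1.611 × 10^-22 cm³.
a = (1.611 × 10^-22)^(1/3) = 5.441 × 10^-8 cm = 5.44 Å.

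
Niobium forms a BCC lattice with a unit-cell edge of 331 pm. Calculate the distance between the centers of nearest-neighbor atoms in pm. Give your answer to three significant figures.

In a BCC structure, atoms touch along the body diagonal, so √3·a = 4r; the nearest-neighbor distance equals 2r = 0.8660·a.
d = 0.8660 × 331 = 287 pm.

287 pm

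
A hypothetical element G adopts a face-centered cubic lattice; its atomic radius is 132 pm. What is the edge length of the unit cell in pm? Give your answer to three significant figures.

In an FCC lattice, atoms touch along the face diagonal, so √2·a = 4r.
a = 4r/√2 = 4 × 132 / 1.4142 = 373 pm.

373 pm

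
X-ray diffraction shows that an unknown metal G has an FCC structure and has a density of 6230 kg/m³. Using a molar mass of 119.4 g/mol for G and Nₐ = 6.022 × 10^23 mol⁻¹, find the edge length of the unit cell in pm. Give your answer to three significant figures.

503 pm

With Z = 4 atoms per FCC cell, a³ = Z·M/(N_A·ρ) = 4 × 119.4 / (6.022 × 10²³ × 6.230 g/cm³) = 1.273 × 10^-22 cm³.
a = (1.273 × 10^-22)^(1/3) = 5.031 × 10^-8 cm = 503 pm.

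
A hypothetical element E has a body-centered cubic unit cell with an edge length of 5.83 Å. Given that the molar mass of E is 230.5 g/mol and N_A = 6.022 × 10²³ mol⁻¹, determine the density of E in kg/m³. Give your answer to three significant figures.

A BCC unit cell contains Z = 2 atoms.
Cell volume: a³ = (5.83 Å)³ = (5.830 × 10^-8 cm)³ = 1.982 × 10^-22 cm³.
ρ = Z·M/(N_A·a³) = 2 × 230.5 / (6.022 × 10²³ × 1.982 × 10^-22) = 3.863 g/cm³ = 3860 kg/m³.

3860 kg/m³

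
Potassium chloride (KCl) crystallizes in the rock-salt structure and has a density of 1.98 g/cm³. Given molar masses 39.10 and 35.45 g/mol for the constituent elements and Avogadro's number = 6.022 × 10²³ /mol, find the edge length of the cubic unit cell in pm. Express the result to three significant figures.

M(KCl) = 74.55 g/mol; Z = 4 formula units per cell.
a³ = Z·M/(N_A·ρ) = 4 × 74.55 / (6.022 × 10²³ × 1.98) = 2.501 × 10^-22 cm³, so a = 6.300 × 10^-8 cm = 630 pm.

630 pm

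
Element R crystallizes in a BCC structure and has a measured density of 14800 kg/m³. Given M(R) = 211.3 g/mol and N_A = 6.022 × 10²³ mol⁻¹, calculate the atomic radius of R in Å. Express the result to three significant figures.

1.57 Å

For a BCC cell (Z = 2), a³ = Z·M/(N_A·ρ) = 2 × 211.3 / (6.022 × 10²³ × 14.80) = 4.742 × 10^-23 cm³, so a = 3.619 × 10^-8 cm = 3.619 Å.
Atoms touch along the body diagonal, so √3·a = 4r, so r = 0.4330 × a = 1.57 Å.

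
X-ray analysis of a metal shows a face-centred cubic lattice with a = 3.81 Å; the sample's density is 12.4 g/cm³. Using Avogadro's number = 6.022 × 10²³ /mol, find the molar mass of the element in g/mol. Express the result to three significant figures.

An FCC cell has Z = 4 atoms; a = 3.810 × 10^-8 cm.
M = ρ·N_A·a³/Z = 12.4 × 6.022 × 10²³ × 5.531 × 10^-23 / 4 = 103 g/mol.

103 g/mol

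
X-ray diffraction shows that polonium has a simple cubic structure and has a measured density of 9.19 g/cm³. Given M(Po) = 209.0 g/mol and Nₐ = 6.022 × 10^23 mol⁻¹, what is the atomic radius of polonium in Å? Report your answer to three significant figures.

1.68 Å

For a simple cubic cell (Z = 1), a³ = Z·M/(N_A·ρ) = 1 × 209.0 / (6.022 × 10²³ × 9.190) = 3.777 × 10^-23 cm³, so a = 3.355 × 10^-8 cm = 3.355 Å.
Atoms touch along the cell edge, so a = 2r, so r = 0.5000 × a = 1.68 Å.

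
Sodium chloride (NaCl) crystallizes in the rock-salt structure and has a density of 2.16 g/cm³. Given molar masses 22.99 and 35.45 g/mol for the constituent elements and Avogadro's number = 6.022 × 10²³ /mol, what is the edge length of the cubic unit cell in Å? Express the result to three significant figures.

5.64 Å

M(NaCl) = 58.44 g/mol; Z = 4 formula units per cell.
a³ = Z·M/(N_A·ρ) = 4 × 58.44 / (6.022 × 10²³ × 2.16) = 1.797 × 10^-22 cm³, so a = 5.643 × 10^-8 cm = 5.64 Å.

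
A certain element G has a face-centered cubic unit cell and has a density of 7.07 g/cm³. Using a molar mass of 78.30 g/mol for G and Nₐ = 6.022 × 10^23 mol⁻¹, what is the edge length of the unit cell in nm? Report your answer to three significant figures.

0.419 nm

With Z = 4 atoms per FCC cell, a³ = Z·M/(N_A·ρ) = 4 × 78.30 / (6.022 × 10²³ × 7.070 g/cm³) = 7.356 × 10^-23 cm³.
a = (7.356 × 10^-23)^(1/3) = 4.190 × 10^-8 cm = 0.419 nm.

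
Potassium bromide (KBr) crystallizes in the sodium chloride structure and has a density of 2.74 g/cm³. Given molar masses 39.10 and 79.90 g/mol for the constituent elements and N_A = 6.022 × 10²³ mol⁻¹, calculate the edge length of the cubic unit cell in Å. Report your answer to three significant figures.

M(KBr) = 119.0 g/mol; Z = 4 formula units per cell.
a³ = Z·M/(N_A·ρ) = 4 × 119.0 / (6.022 × 10²³ × 2.74) = 2.885 × 10^-22 cm³, so a = 6.608 × 10^-8 cm = 6.61 Å.

6.61 Å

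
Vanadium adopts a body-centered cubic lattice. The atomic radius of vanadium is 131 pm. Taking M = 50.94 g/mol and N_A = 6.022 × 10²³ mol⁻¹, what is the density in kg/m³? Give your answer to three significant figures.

In a BCC lattice, atoms touch along the body diagonal, so √3·a = 4r, giving a = 302.5 pm = 3.025 × 10^-8 cm.
With Z = 2, ρ = Z·M/(N_A·a³) = 2 × 50.94 / (6.022 × 10²³ × 2.769 × 10^-23) = 6.110 g/cm³ = 6110 kg/m³.

6110 kg/m³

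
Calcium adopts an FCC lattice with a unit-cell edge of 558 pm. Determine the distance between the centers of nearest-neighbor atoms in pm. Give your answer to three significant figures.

395 pm

In an FCC structure, atoms touch along the face diagonal, so √2·a = 4r; the nearest-neighbor distance equals 2r = 0.7071·a.
d = 0.7071 × 558 = 395 pm.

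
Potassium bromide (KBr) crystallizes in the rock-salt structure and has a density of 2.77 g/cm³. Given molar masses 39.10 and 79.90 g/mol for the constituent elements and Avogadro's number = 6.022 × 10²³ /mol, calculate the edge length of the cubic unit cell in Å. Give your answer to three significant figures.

M(KBr) = 119.0 g/mol; Z = 4 formula units per cell.
a³ = Z·M/(N_A·ρ) = 4 × 119.0 / (6.022 × 10²³ × 2.77) = 2.854 × 10^-22 cm³, so a = 6.584 × 10^-8 cm = 6.58 Å.

6.58 Å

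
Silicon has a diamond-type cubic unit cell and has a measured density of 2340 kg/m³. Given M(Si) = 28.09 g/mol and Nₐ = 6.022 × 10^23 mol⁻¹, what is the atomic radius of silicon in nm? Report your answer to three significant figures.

For a diamond cubic cell (Z = 8), a³ = Z·M/(N_A·ρ) = 8 × 28.09 / (6.022 × 10²³ × 2.340) = 1.595 × 10^-22 cm³, so a = 5.423 × 10^-8 cm = 0.5423 nm.
Nearest neighbors lie along the body diagonal with √3·a = 8r, so r = 0.2165 × a = 0.117 nm.

0.117 nm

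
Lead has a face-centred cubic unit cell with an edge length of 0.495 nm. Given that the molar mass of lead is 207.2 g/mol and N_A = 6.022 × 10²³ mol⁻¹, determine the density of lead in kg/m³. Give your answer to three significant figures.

An FCC unit cell contains Z = 4 atoms.
Cell volume: a³ = (0.495 nm)³ = (4.950 × 10^-8 cm)³ = 1.213 × 10^-22 cm³.
ρ = Z·M/(N_A·a³) = 4 × 207.2 / (6.022 × 10²³ × 1.213 × 10^-22) = 11.35 g/cm³ = 11300 kg/m³.

11300 kg/m³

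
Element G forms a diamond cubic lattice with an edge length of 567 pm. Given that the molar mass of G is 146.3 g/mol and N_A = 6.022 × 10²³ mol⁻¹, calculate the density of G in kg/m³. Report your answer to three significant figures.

A diamond cubic unit cell contains Z = 8 atoms.
Cell volume: a³ = (567 pm)³ = (5.670 × 10^-8 cm)³ = 1.823 × 10^-22 cm³.
ρ = Z·M/(N_A·a³) = 8 × 146.3 / (6.022 × 10²³ × 1.823 × 10^-22) = 10.66 g/cm³ = 10700 kg/m³.

10700 kg/m³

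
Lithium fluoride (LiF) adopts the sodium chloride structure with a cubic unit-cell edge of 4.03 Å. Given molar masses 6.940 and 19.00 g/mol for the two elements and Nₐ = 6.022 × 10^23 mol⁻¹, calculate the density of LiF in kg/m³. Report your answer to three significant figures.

2630 kg/m³

The sodium chloride structure contains Z = 4 formula units per cell; M(LiF) = 6.940 + 19.00 = 25.94 g/mol.
a³ = (4.030 × 10^-8 cm)³ = 6.545 × 10^-23 cm³.
ρ = 4 × 25.94 / (6.022 × 10²³ × 6.545 × 10^-23) = 2.633 g/cm³ = 2630 kg/m³.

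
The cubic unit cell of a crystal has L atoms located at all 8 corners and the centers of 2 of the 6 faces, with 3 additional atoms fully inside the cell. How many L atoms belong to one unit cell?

5

Corner atoms are shared by 8 cells (1/8 each), face atoms by 2 (1/2 each), interior atoms are unshared.
Net atoms = 8 × 1/8 + 2 × 1/2 + 3 = 1 + 1 + 3 = 5.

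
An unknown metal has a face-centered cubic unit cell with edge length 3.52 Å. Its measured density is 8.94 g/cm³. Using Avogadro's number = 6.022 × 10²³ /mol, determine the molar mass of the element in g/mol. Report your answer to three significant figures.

58.7 g/mol

An FCC cell has Z = 4 atoms; a = 3.520 × 10^-8 cm.
M = ρ·N_A·a³/Z = 8.94 × 6.022 × 10²³ × 4.361 × 10^-23 / 4 = 58.7 g/mol.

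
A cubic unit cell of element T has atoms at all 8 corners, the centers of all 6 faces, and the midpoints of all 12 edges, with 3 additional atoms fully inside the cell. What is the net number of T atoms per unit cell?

Corner atoms are shared by 8 cells (1/8 each), face atoms by 2 (1/2 each), edge atoms by 4 (1/4 each), interior atoms are unshared.
Net atoms = 8 × 1/8 + 6 × 1/2 + 12 × 1/4 + 3 = 1 + 3 + 3 + 3 = 10.

10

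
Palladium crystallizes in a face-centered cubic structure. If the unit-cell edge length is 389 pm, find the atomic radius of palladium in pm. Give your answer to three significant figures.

In an FCC lattice, atoms touch along the face diagonal, so √2·a = 4r.
r = √2·a/4 = 1.4142 × 389 / 4 = 138 pm.

138 pm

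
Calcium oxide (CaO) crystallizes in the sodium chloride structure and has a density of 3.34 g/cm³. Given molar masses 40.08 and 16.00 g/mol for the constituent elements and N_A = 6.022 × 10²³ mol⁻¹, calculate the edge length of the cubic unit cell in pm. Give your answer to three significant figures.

481 pm

M(CaO) = 56.08 g/mol; Z = 4 formula units per cell.
a³ = Z·M/(N_A·ρ) = 4 × 56.08 / (6.022 × 10²³ × 3.34) = 1.115 × 10^-22 cm³, so a = 4.813 × 10^-8 cm = 481 pm.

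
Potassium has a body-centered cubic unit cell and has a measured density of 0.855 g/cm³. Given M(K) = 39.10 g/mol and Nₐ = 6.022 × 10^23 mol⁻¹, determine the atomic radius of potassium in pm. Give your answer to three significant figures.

231 pm

For a BCC cell (Z = 2), a³ = Z·M/(N_A·ρ) = 2 × 39.10 / (6.022 × 10²³ × 0.8550) = 1.519 × 10^-22 cm³, so a = 5.335 × 10^-8 cm = 533.5 pm.
Atoms touch along the body diagonal, so √3·a = 4r, so r = 0.4330 × a = 231 pm.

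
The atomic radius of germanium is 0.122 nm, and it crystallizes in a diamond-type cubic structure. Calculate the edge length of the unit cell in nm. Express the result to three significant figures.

0.563 nm

In a diamond cubic lattice, nearest neighbors lie along the body diagonal with √3·a = 8r.
a = 8r/√3 = 8 × 0.122 / 1.7321 = 0.563 nm.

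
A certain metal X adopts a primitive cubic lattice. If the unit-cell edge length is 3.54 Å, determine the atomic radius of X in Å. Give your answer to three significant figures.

1.77 Å

In a simple cubic lattice, atoms touch along the cell edge, so a = 2r.
r = a/2 = 3.54/2 = 1.77 Å.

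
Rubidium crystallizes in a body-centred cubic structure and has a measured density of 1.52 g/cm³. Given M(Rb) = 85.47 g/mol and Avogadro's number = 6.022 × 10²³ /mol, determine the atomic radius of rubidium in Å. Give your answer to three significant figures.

2.48 Å

For a BCC cell (Z = 2), a³ = Z·M/(N_A·ρ) = 2 × 85.47 / (6.022 × 10²³ × 1.520) = 1.867 × 10^-22 cm³, so a = 5.716 × 10^-8 cm = 5.716 Å.
Atoms touch along the body diagonal, so √3·a = 4r, so r = 0.4330 × a = 2.48 Å.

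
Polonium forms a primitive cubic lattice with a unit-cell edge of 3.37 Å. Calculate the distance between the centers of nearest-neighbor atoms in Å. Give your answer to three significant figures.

3.37 Å

In a simple cubic structure, atoms touch along the cell edge, so a = 2r; the nearest-neighbor distance equals 2r = 1.000·a.
d = 1.000 × 3.37 = 3.37 Å.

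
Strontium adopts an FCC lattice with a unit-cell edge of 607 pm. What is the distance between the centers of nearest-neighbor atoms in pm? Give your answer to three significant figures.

In an FCC structure, atoms touch along the face diagonal, so √2·a = 4r; the nearest-neighbor distance equals 2r = 0.7071·a.
d = 0.7071 × 607 = 429 pm.

429 pm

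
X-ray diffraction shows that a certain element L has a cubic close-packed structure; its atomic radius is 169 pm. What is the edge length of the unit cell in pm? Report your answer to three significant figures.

478 pm

In an FCC lattice, atoms touch along the face diagonal, so √2·a = 4r.
a = 4r/√2 = 4 × 169 / 1.4142 = 478 pm.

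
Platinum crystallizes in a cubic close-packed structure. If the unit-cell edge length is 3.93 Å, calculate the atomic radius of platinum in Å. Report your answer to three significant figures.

1.39 Å

In an FCC lattice, atoms touch along the face diagonal, so √2·a = 4r.
r = √2·a/4 = 1.4142 × 3.93 / 4 = 1.39 Å.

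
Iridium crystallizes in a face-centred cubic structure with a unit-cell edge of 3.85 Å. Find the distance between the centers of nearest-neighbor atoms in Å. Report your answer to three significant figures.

2.72 Å

In an FCC structure, atoms touch along the face diagonal, so √2·a = 4r; the nearest-neighbor distance equals 2r = 0.7071·a.
d = 0.7071 × 3.85 = 2.72 Å.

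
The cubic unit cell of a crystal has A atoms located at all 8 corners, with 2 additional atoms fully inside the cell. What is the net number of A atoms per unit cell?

3

Corner atoms are shared by 8 cells (1/8 each), interior atoms are unshared.
Net atoms = 8 × 1/8 + 2 = 1 + 2 = 3.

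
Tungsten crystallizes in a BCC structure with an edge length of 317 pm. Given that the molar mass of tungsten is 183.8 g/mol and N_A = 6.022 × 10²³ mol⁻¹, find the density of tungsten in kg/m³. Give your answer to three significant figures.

19200 kg/m³

A BCC unit cell contains Z = 2 atoms.
Cell volume: a³ = (317 pm)³ = (3.170 × 10^-8 cm)³ = 3.186 × 10^-23 cm³.
ρ = Z·M/(N_A·a³) = 2 × 183.8 / (6.022 × 10²³ × 3.186 × 10^-23) = 19.16 g/cm³ = 19200 kg/m³.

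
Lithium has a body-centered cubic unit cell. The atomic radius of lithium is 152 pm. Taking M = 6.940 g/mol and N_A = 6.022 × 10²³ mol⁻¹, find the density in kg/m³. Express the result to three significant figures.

533 kg/m³

In a BCC lattice, atoms touch along the body diagonal, so √3·a = 4r, giving a = 351.0 pm = 3.510 × 10^-8 cm.
With Z = 2, ρ = Z·M/(N_A·a³) = 2 × 6.940 / (6.022 × 10²³ × 4.325 × 10^-23) = 0.5329 g/cm³ = 533 kg/m³.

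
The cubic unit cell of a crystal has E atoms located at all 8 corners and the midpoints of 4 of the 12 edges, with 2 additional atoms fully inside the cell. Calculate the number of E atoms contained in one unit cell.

4

Corner atoms are shared by 8 cells (1/8 each), edge atoms by 4 (1/4 each), interior atoms are unshared.
Net atoms = 8 × 1/8 + 4 × 1/4 + 2 = 1 + 1 + 2 = 4.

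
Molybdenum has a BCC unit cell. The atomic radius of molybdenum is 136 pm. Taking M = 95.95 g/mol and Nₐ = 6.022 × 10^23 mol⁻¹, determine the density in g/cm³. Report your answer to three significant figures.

10.3 g/cm³

In a BCC lattice, atoms touch along the body diagonal, so √3·a = 4r, giving a = 314.1 pm = 3.141 × 10^-8 cm.
With Z = 2, ρ = Z·M/(N_A·a³) = 2 × 95.95 / (6.022 × 10²³ × 3.098 × 10^-23) = 10.29 g/cm³.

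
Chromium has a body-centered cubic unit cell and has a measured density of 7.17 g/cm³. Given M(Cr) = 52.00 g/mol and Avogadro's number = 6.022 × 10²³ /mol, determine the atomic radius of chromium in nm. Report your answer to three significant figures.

0.125 nm

For a BCC cell (Z = 2), a³ = Z·M/(N_A·ρ) = 2 × 52.00 / (6.022 × 10²³ × 7.170) = 2.409 × 10^-23 cm³, so a = 2.888 × 10^-8 cm = 0.2888 nm.
Atoms touch along the body diagonal, so √3·a = 4r, so r = 0.4330 × a = 0.125 nm.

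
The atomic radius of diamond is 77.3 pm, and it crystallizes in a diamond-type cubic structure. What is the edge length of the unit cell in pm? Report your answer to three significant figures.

357 pm

In a diamond cubic lattice, nearest neighbors lie along the body diagonal with √3·a = 8r.
a = 8r/√3 = 8 × 77.3 / 1.7321 = 357 pm.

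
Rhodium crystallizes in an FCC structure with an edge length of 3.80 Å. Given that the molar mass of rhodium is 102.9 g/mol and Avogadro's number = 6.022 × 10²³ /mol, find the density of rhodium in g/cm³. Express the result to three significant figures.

12.5 g/cm³

An FCC unit cell contains Z = 4 atoms.
Cell volume: a³ = (3.80 Å)³ = (3.800 × 10^-8 cm)³ = 5.487 × 10^-23 cm³.
ρ = Z·M/(N_A·a³) = 4 × 102.9 / (6.022 × 10²³ × 5.487 × 10^-23) = 12.46 g/cm³.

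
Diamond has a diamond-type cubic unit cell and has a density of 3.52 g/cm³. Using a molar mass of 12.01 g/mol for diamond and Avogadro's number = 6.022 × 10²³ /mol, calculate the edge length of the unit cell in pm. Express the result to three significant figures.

357 pm

With Z = 8 atoms per diamond cubic cell, a³ = Z·M/(N_A·ρ) = 8 × 12.01 / (6.022 × 10²³ × 3.520 g/cm³) = 4.533 × 10^-23 cm³.
a = (4.533 × 10^-23)^(1/3) = 3.565 × 10^-8 cm = 357 pm.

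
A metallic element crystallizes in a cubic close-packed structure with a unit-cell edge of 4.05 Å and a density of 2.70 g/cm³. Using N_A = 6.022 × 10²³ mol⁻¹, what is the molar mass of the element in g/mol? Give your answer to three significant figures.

27.0 g/mol

An FCC cell has Z = 4 atoms; a = 4.050 × 10^-8 cm.
M = ρ·N_A·a³/Z = 2.70 × 6.022 × 10²³ × 6.643 × 10^-23 / 4 = 27.0 g/mol.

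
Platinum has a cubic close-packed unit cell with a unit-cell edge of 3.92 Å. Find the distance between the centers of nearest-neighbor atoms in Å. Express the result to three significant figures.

2.77 Å

In an FCC structure, atoms touch along the face diagonal, so √2·a = 4r; the nearest-neighbor distance equals 2r = 0.7071·a.
d = 0.7071 × 3.92 = 2.77 Å.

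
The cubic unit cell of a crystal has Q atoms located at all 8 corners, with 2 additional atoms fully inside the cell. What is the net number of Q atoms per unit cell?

3

Corner atoms are shared by 8 cells (1/8 each), interior atoms are unshared.
Net atoms = 8 × 1/8 + 2 = 1 + 2 = 3.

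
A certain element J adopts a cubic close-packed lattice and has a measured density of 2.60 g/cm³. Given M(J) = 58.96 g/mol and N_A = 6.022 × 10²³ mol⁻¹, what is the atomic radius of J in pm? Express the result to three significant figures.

For an FCC cell (Z = 4), a³ = Z·M/(N_A·ρ) = 4 × 58.96 / (6.022 × 10²³ × 2.600) = 1.506 × 10^-22 cm³, so a = 5.321 × 10^-8 cm = 532.1 pm.
Atoms touch along the face diagonal, so √2·a = 4r, so r = 0.3536 × a = 188 pm.

188 pm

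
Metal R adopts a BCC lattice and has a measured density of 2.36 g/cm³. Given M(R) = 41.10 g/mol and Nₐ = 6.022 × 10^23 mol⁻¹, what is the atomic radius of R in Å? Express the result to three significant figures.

For a BCC cell (Z = 2), a³ = Z·M/(N_A·ρ) = 2 × 41.10 / (6.022 × 10²³ × 2.360) = 5.784 × 10^-23 cm³, so a = 3.867 × 10^-8 cm = 3.867 Å.
Atoms touch along the body diagonal, so √3·a = 4r, so r = 0.4330 × a = 1.67 Å.

1.67 Å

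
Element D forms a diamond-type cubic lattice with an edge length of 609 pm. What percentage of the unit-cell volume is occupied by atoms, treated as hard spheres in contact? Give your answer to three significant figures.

In a diamond cubic lattice nearest neighbors lie along the body diagonal with √3·a = 8r, so r = 0.2165a = 131.9 pm.
Packing fraction = Z·(4/3)πr³ / a³ = 8 × (4/3)π × (131.9)³ / (609)³ = 0.3401 = 34.0%.

34.0%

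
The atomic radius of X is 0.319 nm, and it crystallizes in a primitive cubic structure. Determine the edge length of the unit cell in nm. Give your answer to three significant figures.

0.638 nm

In a simple cubic lattice, atoms touch along the cell edge, so a = 2r.
a = 2r = 2 × 0.319 = 0.638 nm.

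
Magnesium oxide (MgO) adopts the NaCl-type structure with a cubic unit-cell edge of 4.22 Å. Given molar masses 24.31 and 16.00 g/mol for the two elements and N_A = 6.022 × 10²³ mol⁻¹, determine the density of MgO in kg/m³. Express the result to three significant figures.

3560 kg/m³

The NaCl-type structure contains Z = 4 formula units per cell; M(MgO) = 24.31 + 16.00 = 40.31 g/mol.
a³ = (4.220 × 10^-8 cm)³ = 7.515 × 10^-23 cm³.
ρ = 4 × 40.31 / (6.022 × 10²³ × 7.515 × 10^-23) = 3.563 g/cm³ = 3560 kg/m³.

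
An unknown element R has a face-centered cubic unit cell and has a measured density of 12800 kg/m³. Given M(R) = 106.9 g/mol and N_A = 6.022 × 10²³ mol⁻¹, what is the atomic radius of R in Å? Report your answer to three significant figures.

For an FCC cell (Z = 4), a³ = Z·M/(N_A·ρ) = 4 × 106.9 / (6.022 × 10²³ × 12.80) = 5.547 × 10^-23 cm³, so a = 3.814 × 10^-8 cm = 3.814 Å.
Atoms touch along the face diagonal, so √2·a = 4r, so r = 0.3536 × a = 1.35 Å.

1.35 Å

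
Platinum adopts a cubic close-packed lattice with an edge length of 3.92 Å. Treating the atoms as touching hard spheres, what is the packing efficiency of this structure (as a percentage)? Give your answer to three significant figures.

74.0%

In an FCC lattice atoms touch along the face diagonal, so √2·a = 4r, so r = 0.3536a = 1.386 Å.
Packing fraction = Z·(4/3)πr³ / a³ = 4 × (4/3)π × (1.386)³ / (3.92)³ = 0.7405 = 74.0%.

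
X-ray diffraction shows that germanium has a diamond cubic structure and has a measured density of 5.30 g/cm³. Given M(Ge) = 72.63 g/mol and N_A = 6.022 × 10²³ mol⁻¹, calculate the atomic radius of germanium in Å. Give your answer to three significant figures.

1.23 Å

For a diamond cubic cell (Z = 8), a³ = Z·M/(N_A·ρ) = 8 × 72.63 / (6.022 × 10²³ × 5.300) = 1.820 × 10^-22 cm³, so a = 5.668 × 10^-8 cm = 5.668 Å.
Nearest neighbors lie along the body diagonal with √3·a = 8r, so r = 0.2165 × a = 1.23 Å.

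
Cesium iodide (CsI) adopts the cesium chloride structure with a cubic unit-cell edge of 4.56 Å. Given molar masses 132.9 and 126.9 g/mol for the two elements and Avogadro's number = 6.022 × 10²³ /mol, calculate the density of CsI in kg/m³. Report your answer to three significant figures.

The cesium chloride structure contains Z = 1 formula unit per cell; M(CsI) = 132.9 + 126.9 = 259.8 g/mol.
a³ = (4.560 × 10^-8 cm)³ = 9.482 × 10^-23 cm³.
ρ = 1 × 259.8 / (6.022 × 10²³ × 9.482 × 10^-23) = 4.550 g/cm³ = 4550 kg/m³.

4550 kg/m³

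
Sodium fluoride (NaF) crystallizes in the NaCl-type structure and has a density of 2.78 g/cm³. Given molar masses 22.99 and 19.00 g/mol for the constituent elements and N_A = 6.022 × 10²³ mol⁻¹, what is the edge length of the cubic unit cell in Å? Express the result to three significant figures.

4.65 Å

M(NaF) = 41.99 g/mol; Z = 4 formula units per cell.
a³ = Z·M/(N_A·ρ) = 4 × 41.99 / (6.022 × 10²³ × 2.78) = 1.003 × 10^-22 cm³, so a = 4.647 × 10^-8 cm = 4.65 Å.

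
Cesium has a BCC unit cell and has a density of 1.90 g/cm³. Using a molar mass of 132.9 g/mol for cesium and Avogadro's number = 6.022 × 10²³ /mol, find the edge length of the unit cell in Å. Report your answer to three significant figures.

6.15 Å

With Z = 2 atoms per BCC cell, a³ = Z·M/(N_A·ρ) = 2 × 132.9 / (6.022 × 10²³ × 1.900 g/cm³) = 2.323 × 10^-22 cm³.
a = (2.323 × 10^-22)^(1/3) = 6.147 × 10^-8 cm = 6.15 Å.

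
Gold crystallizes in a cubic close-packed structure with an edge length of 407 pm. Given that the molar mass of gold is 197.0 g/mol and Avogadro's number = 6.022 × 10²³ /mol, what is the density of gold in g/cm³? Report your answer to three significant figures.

19.4 g/cm³

An FCC unit cell contains Z = 4 atoms.
Cell volume: a³ = (407 pm)³ = (4.070 × 10^-8 cm)³ = 6.742 × 10^-23 cm³.
ρ = Z·M/(N_A·a³) = 4 × 197.0 / (6.022 × 10²³ × 6.742 × 10^-23) = 19.41 g/cm³.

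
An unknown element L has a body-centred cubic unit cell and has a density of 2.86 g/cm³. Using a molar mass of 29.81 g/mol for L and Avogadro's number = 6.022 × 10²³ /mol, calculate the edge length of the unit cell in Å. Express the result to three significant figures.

With Z = 2 atoms per BCC cell, a³ = Z·M/(N_A·ρ) = 2 × 29.81 / (6.022 × 10²³ × 2.860 g/cm³) = 3.462 × 10^-23 cm³.
a = (3.462 × 10^-23)^(1/3) = 3.259 × 10^-8 cm = 3.26 Å.

3.26 Å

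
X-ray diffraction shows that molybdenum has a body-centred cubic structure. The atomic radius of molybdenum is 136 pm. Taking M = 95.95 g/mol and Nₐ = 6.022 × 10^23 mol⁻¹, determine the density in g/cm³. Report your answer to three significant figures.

10.3 g/cm³

In a BCC lattice, atoms touch along the body diagonal, so √3·a = 4r, giving a = 314.1 pm = 3.141 × 10^-8 cm.
With Z = 2, ρ = Z·M/(N_A·a³) = 2 × 95.95 / (6.022 × 10²³ × 3.098 × 10^-23) = 10.29 g/cm³.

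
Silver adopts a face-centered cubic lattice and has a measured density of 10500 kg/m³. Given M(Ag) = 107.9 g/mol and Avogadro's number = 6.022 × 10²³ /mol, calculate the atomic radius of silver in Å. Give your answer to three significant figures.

For an FCC cell (Z = 4), a³ = Z·M/(N_A·ρ) = 4 × 107.9 / (6.022 × 10²³ × 10.50) = 6.826 × 10^-23 cm³, so a = 4.087 × 10^-8 cm = 4.087 Å.
Atoms touch along the face diagonal, so √2·a = 4r, so r = 0.3536 × a = 1.44 Å.

1.44 Å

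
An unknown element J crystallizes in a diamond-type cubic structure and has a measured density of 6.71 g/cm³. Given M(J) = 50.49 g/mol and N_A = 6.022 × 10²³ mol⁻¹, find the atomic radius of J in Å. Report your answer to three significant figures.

For a diamond cubic cell (Z = 8), a³ = Z·M/(N_A·ρ) = 8 × 50.49 / (6.022 × 10²³ × 6.710) = 9.996 × 10^-23 cm³, so a = 4.641 × 10^-8 cm = 4.641 Å.
Nearest neighbors lie along the body diagonal with √3·a = 8r, so r = 0.2165 × a = 1.00 Å.

1.00 Å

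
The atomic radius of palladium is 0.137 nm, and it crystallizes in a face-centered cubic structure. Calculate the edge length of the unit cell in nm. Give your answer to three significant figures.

In an FCC lattice, atoms touch along the face diagonal, so √2·a = 4r.
a = 4r/√2 = 4 × 0.137 / 1.4142 = 0.387 nm.

0.387 nm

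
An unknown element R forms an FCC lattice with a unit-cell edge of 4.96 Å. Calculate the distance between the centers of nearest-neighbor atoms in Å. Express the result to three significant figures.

In an FCC structure, atoms touch along the face diagonal, so √2·a = 4r; the nearest-neighbor distance equals 2r = 0.7071·a.
d = 0.7071 × 4.96 = 3.51 Å.

3.51 Å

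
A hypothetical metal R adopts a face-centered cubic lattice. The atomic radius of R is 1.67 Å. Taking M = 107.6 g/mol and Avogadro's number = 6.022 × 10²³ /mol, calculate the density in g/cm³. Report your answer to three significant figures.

6.78 g/cm³

In an FCC lattice, atoms touch along the face diagonal, so √2·a = 4r, giving a = 4.723 Å = 4.723 × 10^-8 cm.
With Z = 4, ρ = Z·M/(N_A·a³) = 4 × 107.6 / (6.022 × 10²³ × 1.054 × 10^-22) = 6.782 g/cm³.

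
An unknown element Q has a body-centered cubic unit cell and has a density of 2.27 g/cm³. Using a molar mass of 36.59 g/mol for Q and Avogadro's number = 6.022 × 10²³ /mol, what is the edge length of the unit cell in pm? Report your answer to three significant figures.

With Z = 2 atoms per BCC cell, a³ = Z·M/(N_A·ρ) = 2 × 36.59 / (6.022 × 10²³ × 2.270 g/cm³) = 5.353 × 10^-23 cm³.
a = (5.353 × 10^-23)^(1/3) = 3.769 × 10^-8 cm = 377 pm.

377 pm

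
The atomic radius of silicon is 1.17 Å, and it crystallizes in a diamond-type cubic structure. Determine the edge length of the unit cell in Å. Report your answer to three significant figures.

5.40 Å

In a diamond cubic lattice, nearest neighbors lie along the body diagonal with √3·a = 8r.
a = 8r/√3 = 8 × 1.17 / 1.7321 = 5.40 Å.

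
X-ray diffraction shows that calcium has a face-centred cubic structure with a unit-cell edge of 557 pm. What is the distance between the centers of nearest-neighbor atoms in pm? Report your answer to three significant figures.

394 pm

In an FCC structure, atoms touch along the face diagonal, so √2·a = 4r; the nearest-neighbor distance equals 2r = 0.7071·a.
d = 0.7071 × 557 = 394 pm.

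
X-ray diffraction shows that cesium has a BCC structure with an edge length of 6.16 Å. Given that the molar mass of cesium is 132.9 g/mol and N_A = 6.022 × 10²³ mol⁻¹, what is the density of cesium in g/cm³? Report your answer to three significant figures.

1.89 g/cm³

A BCC unit cell contains Z = 2 atoms.
Cell volume: a³ = (6.16 Å)³ = (6.160 × 10^-8 cm)³ = 2.337 × 10^-22 cm³.
ρ = Z·M/(N_A·a³) = 2 × 132.9 / (6.022 × 10²³ × 2.337 × 10^-22) = 1.888 g/cm³.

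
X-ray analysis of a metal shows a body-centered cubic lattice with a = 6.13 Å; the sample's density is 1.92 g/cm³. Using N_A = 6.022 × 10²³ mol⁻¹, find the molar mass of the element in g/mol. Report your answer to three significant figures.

A BCC cell has Z = 2 atoms; a = 6.130 × 10^-8 cm.
M = ρ·N_A·a³/Z = 1.92 × 6.022 × 10²³ × 2.303 × 10^-22 / 2 = 133 g/mol.

133 g/mol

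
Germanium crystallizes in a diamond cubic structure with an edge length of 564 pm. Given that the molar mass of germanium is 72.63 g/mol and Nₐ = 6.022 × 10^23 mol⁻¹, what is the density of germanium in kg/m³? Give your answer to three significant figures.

A diamond cubic unit cell contains Z = 8 atoms.
Cell volume: a³ = (564 pm)³ = (5.640 × 10^-8 cm)³ = 1.794 × 10^-22 cm³.
ρ = Z·M/(N_A·a³) = 8 × 72.63 / (6.022 × 10²³ × 1.794 × 10^-22) = 5.378 g/cm³ = 5380 kg/m³.

5380 kg/m³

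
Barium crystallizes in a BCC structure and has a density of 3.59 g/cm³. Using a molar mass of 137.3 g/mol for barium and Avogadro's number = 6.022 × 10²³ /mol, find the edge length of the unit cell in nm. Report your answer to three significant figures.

0.503 nm

With Z = 2 atoms per BCC cell, a³ = Z·M/(N_A·ρ) = 2 × 137.3 / (6.022 × 10²³ × 3.590 g/cm³) = 1.270 × 10^-22 cm³.
a = (1.270 × 10^-22)^(1/3) = 5.027 × 10^-8 cm = 0.503 nm.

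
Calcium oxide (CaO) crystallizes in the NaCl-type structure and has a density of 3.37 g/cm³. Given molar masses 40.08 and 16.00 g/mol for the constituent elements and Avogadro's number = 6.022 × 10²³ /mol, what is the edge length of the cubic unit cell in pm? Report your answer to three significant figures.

M(CaO) = 56.08 g/mol; Z = 4 formula units per cell.
a³ = Z·M/(N_A·ρ) = 4 × 56.08 / (6.022 × 10²³ × 3.37) = 1.105 × 10^-22 cm³, so a = 4.799 × 10^-8 cm = 480 pm.

480 pm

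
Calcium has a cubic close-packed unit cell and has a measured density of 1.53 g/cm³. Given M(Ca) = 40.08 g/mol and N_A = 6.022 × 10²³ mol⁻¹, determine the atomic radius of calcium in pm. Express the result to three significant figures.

197 pm

For an FCC cell (Z = 4), a³ = Z·M/(N_A·ρ) = 4 × 40.08 / (6.022 × 10²³ × 1.530) = 1.740 × 10^-22 cm³, so a = 5.583 × 10^-8 cm = 558.3 pm.
Atoms touch along the face diagonal, so √2·a = 4r, so r = 0.3536 × a = 197 pm.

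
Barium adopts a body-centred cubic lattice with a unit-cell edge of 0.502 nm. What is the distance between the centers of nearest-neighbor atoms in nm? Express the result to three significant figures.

0.435 nm

In a BCC structure, atoms touch along the body diagonal, so √3·a = 4r; the nearest-neighbor distance equals 2r = 0.8660·a.
d = 0.8660 × 0.502 = 0.435 nm.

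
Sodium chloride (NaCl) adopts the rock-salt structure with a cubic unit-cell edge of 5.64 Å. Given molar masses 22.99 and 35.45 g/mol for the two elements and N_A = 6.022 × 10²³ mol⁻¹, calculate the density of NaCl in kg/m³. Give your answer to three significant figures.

The rock-salt structure contains Z = 4 formula units per cell; M(NaCl) = 22.99 + 35.45 = 58.44 g/mol.
a³ = (5.640 × 10^-8 cm)³ = 1.794 × 10^-22 cm³.
ρ = 4 × 58.44 / (6.022 × 10²³ × 1.794 × 10^-22) = 2.164 g/cm³ = 2160 kg/m³.

2160 kg/m³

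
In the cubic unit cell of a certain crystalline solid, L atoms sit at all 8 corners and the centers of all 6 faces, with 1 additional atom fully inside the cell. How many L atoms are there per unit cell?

5

Corner atoms are shared by 8 cells (1/8 each), face atoms by 2 (1/2 each), interior atoms are unshared.
Net atoms = 8 × 1/8 + 6 × 1/2 + 1 = 1 + 3 + 1 = 5.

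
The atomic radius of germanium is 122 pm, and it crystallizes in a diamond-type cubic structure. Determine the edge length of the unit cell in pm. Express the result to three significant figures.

In a diamond cubic lattice, nearest neighbors lie along the body diagonal with √3·a = 8r.
a = 8r/√3 = 8 × 122 / 1.7321 = 563 pm.

563 pm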